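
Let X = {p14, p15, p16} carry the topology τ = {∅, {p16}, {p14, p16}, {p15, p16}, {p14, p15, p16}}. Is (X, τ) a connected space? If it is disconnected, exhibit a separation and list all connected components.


(X, τ) is connected.

Find clopen sets (U ∈ τ with X ∖ U ∈ τ):
  U = ∅, X ∖ U = {p14, p15, p16} — both open, so U is clopen.
  U = {p14, p15, p16}, X ∖ U = ∅ — both open, so U is clopen.
Only trivial clopens (∅ and X) exist, so (X, τ) is connected.
Compute connected components by grouping points that agree on all clopens:
  component: {p14, p15, p16}


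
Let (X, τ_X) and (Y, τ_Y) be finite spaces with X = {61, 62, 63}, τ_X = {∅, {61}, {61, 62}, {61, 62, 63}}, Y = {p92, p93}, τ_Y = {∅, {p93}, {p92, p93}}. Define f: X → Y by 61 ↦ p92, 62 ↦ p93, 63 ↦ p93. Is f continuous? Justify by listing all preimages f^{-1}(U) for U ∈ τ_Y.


f is NOT continuous.

Compute f^{-1}(U) for each U ∈ τ_Y:
  U = ∅: f^{-1}(U) = ∅ ∈ τ_X ✓.
  U = {p93}: f^{-1}(U) = {62, 63} ∉ τ_X ✗.
  U = {p92, p93}: f^{-1}(U) = {61, 62, 63} ∈ τ_X ✓.
Found U = {p93} with f^{-1}(U) = {62, 63} not in τ_X. Therefore f is NOT continuous.


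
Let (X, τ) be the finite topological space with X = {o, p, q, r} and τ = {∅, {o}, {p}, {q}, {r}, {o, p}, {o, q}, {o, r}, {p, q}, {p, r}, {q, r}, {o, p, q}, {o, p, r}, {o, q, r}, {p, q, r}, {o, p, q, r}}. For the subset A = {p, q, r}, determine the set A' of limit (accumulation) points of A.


A' = ∅

For each x ∈ X, list the open sets U ∈ τ with x ∈ U, then check whether U ∩ (A ∖ {x}) ≠ ∅ for every such U.
  x = o: open {o} ∋ x has {o} ∩ (A ∖ {o}) = ∅, so x is NOT a limit point.
  x = p: open {p} ∋ x has {p} ∩ (A ∖ {p}) = ∅, so x is NOT a limit point.
  x = q: open {q} ∋ x has {q} ∩ (A ∖ {q}) = ∅, so x is NOT a limit point.
  x = r: open {r} ∋ x has {r} ∩ (A ∖ {r}) = ∅, so x is NOT a limit point.
Collecting: A' = ∅.


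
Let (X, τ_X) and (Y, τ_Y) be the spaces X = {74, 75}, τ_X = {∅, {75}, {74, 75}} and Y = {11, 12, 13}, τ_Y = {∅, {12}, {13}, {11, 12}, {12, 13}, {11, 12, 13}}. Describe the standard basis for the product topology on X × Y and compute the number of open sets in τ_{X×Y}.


Basis B = {∅ × ∅, {75} × {12}, {75} × {13}, {74, 75} × {12}, {74, 75} × {13}, {75} × {11, 12}, {75} × {12, 13}, {75} × {11, 12, 13}, {74, 75} × {11, 12}, {74, 75} × {12, 13}, {74, 75} × {11, 12, 13}}; |τ_{X×Y}| = 18.

Enumerate products U × V with U ∈ τ_X, V ∈ τ_Y (deduplicated):
  ∅ × ∅ = {} (∅)
  {75} × {12} = {(75,12)}
  {75} × {13} = {(75,13)}
  {74, 75} × {12} = {(74,12), (75,12)}
  {74, 75} × {13} = {(74,13), (75,13)}
  {75} × {11, 12} = {(75,11), (75,12)}
  {75} × {12, 13} = {(75,12), (75,13)}
  {75} × {11, 12, 13} = {(75,11), (75,12), (75,13)}
  {74, 75} × {11, 12} = {(74,11), (74,12), (75,11), (75,12)}
  {74, 75} × {12, 13} = {(74,12), (74,13), (75,12), (75,13)}
  {74, 75} × {11, 12, 13} = {(74,11), (74,12), (74,13), (75,11), (75,12), (75,13)}
These 11 distinct sets form the basis B.
Close under arbitrary unions to get τ_{X×Y}; counting gives |τ_{X×Y}| = 18.


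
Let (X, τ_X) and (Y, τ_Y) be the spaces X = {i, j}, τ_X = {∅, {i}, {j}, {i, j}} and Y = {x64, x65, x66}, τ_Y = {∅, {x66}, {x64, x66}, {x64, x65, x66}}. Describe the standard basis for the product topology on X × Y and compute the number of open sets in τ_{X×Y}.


Basis B = {∅ × ∅, {i} × {x66}, {j} × {x66}, {i} × {x64, x66}, {i, j} × {x66}, {j} × {x64, x66}, {i} × {x64, x65, x66}, {j} × {x64, x65, x66}, {i, j} × {x64, x66}, {i, j} × {x64, x65, x66}}; |τ_{X×Y}| = 16.

Enumerate products U × V with U ∈ τ_X, V ∈ τ_Y (deduplicated):
  ∅ × ∅ = {} (∅)
  {i} × {x66} = {(i,x66)}
  {j} × {x66} = {(j,x66)}
  {i} × {x64, x66} = {(i,x64), (i,x66)}
  {i, j} × {x66} = {(i,x66), (j,x66)}
  {j} × {x64, x66} = {(j,x64), (j,x66)}
  {i} × {x64, x65, x66} = {(i,x64), (i,x65), (i,x66)}
  {j} × {x64, x65, x66} = {(j,x64), (j,x65), (j,x66)}
  {i, j} × {x64, x66} = {(i,x64), (i,x66), (j,x64), (j,x66)}
  {i, j} × {x64, x65, x66} = {(i,x64), (i,x65), (i,x66), (j,x64), (j,x65), (j,x66)}
These 10 distinct sets form the basis B.
Close under arbitrary unions to get τ_{X×Y}; counting gives |τ_{X×Y}| = 16.


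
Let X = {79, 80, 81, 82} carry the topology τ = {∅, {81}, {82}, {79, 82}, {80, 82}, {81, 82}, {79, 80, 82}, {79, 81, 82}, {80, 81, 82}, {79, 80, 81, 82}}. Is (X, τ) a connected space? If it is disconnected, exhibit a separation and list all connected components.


(X, τ) is disconnected; components = [{81}, {79, 80, 82}].

Find clopen sets (U ∈ τ with X ∖ U ∈ τ):
  U = ∅, X ∖ U = {79, 80, 81, 82} — both open, so U is clopen.
  U = {81}, X ∖ U = {79, 80, 82} — both open, so U is clopen.
  U = {79, 80, 82}, X ∖ U = {81} — both open, so U is clopen.
  U = {79, 80, 81, 82}, X ∖ U = ∅ — both open, so U is clopen.
Nontrivial clopen(s) exist: e.g. {79, 80, 82}. So (X, τ) is disconnected.
Compute connected components by grouping points that agree on all clopens:
  component: {81}
  component: {79, 80, 82}


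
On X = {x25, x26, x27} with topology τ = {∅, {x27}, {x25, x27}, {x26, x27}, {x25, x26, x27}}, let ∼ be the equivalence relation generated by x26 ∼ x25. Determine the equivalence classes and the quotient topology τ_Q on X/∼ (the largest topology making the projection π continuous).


X/∼ = {[x25=x26], [x27]}; |τ_Q| = 3.

Equivalence classes: [x25=x26], [x27].
Quotient map π: X → X/∼ sends x25 ↦ [x25=x26], x26 ↦ [x25=x26], x27 ↦ [x27].
For each subset V ⊆ X/∼, compute π^{-1}(V) ⊆ X and check whether π^{-1}(V) ∈ τ. V is open in τ_Q iff π^{-1}(V) ∈ τ.
  V = {}: π^{-1}(V) = ∅ ∈ τ ✓.
  V = {[x25=x26]}: π^{-1}(V) = {x25, x26} ∉ τ ✗.
  V = {[x27]}: π^{-1}(V) = {x27} ∈ τ ✓.
  V = {[x25=x26], [x27]}: π^{-1}(V) = {x25, x26, x27} ∈ τ ✓.
Open sets in the quotient: τ_Q = {{}, {[x27]}, {[x25=x26], [x27]}} (3 elements).


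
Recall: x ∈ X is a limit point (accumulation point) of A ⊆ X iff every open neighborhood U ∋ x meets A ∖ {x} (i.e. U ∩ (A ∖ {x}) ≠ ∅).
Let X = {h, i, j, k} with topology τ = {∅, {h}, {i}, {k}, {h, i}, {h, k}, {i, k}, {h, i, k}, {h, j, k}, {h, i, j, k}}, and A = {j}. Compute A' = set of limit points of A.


A' = ∅

For each x ∈ X, list the open sets U ∈ τ with x ∈ U, then check whether U ∩ (A ∖ {x}) ≠ ∅ for every such U.
  x = h: open {h} ∋ x has {h} ∩ (A ∖ {h}) = ∅, so x is NOT a limit point.
  x = i: open {i} ∋ x has {i} ∩ (A ∖ {i}) = ∅, so x is NOT a limit point.
  x = j: open {h, j, k} ∋ x has {h, j, k} ∩ (A ∖ {j}) = ∅, so x is NOT a limit point.
  x = k: open {k} ∋ x has {k} ∩ (A ∖ {k}) = ∅, so x is NOT a limit point.
Collecting: A' = ∅.


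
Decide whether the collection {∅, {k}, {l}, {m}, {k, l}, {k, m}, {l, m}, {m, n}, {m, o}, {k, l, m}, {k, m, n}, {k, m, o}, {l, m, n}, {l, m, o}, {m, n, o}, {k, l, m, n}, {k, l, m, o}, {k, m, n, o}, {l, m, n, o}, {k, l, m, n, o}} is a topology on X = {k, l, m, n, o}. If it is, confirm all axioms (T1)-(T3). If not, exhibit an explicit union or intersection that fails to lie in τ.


τ IS a topology on X.

Axiom (T1): ∅ ∈ τ? Yes; X ∈ τ? Yes.
Axiom (T2/T3): check pairwise unions and intersections of members of τ.
All pairwise intersections and unions checked — each lies in τ. Therefore τ satisfies (T1), (T2), (T3): it IS a topology on X.


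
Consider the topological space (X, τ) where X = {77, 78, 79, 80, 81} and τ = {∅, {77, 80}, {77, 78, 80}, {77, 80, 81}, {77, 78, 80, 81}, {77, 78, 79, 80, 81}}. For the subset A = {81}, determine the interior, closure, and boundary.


int(A) = ∅, cl(A) = {79, 81}, ∂A = {79, 81}.

Closed sets in (X, τ) are complements of opens:
  closed(X, τ) = {∅, {79}, {78, 79}, {79, 81}, {78, 79, 81}, {77, 78, 79, 80, 81}}.
int(A) = ⋃ {U ∈ τ : U ⊆ A}. Opens contained in A: ∅.
Taking the union of these: int(A) = ∅.
cl(A) = ⋂ {C closed : A ⊆ C}. Closed sets containing A: {79, 81}, {78, 79, 81}, {77, 78, 79, 80, 81}.
Intersecting these: cl(A) = {79, 81}.
∂A = cl(A) ∖ int(A) = {79, 81} ∖ ∅ = {79, 81}.


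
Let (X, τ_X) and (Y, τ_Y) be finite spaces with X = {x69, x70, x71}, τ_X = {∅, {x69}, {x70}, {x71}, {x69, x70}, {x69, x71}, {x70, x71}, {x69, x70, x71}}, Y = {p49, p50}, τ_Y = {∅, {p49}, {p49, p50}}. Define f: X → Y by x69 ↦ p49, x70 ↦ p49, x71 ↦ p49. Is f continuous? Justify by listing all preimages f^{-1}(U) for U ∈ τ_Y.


f IS continuous.

Compute f^{-1}(U) for each U ∈ τ_Y:
  U = ∅: f^{-1}(U) = ∅ ∈ τ_X ✓.
  U = {p49}: f^{-1}(U) = {x69, x70, x71} ∈ τ_X ✓.
  U = {p49, p50}: f^{-1}(U) = {x69, x70, x71} ∈ τ_X ✓.
Every preimage lies in τ_X, so f IS continuous.


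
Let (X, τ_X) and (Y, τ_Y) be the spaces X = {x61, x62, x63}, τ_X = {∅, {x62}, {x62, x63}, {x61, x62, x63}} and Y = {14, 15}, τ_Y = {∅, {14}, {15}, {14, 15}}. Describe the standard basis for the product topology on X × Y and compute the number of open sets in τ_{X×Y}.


Basis B = {∅ × ∅, {x62} × {14}, {x62} × {15}, {x62} × {14, 15}, {x62, x63} × {14}, {x62, x63} × {15}, {x61, x62, x63} × {14}, {x61, x62, x63} × {15}, {x62, x63} × {14, 15}, {x61, x62, x63} × {14, 15}}; |τ_{X×Y}| = 16.

Enumerate products U × V with U ∈ τ_X, V ∈ τ_Y (deduplicated):
  ∅ × ∅ = {} (∅)
  {x62} × {14} = {(x62,14)}
  {x62} × {15} = {(x62,15)}
  {x62} × {14, 15} = {(x62,14), (x62,15)}
  {x62, x63} × {14} = {(x62,14), (x63,14)}
  {x62, x63} × {15} = {(x62,15), (x63,15)}
  {x61, x62, x63} × {14} = {(x61,14), (x62,14), (x63,14)}
  {x61, x62, x63} × {15} = {(x61,15), (x62,15), (x63,15)}
  {x62, x63} × {14, 15} = {(x62,14), (x62,15), (x63,14), (x63,15)}
  {x61, x62, x63} × {14, 15} = {(x61,14), (x61,15), (x62,14), (x62,15), (x63,14), (x63,15)}
These 10 distinct sets form the basis B.
Close under arbitrary unions to get τ_{X×Y}; counting gives |τ_{X×Y}| = 16.


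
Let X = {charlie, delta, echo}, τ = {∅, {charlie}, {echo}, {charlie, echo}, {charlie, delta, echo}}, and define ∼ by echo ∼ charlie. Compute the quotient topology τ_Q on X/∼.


X/∼ = {[charlie=echo], [delta]}; |τ_Q| = 3.

Equivalence classes: [charlie=echo], [delta].
Quotient map π: X → X/∼ sends charlie ↦ [charlie=echo], delta ↦ [delta], echo ↦ [charlie=echo].
For each subset V ⊆ X/∼, compute π^{-1}(V) ⊆ X and check whether π^{-1}(V) ∈ τ. V is open in τ_Q iff π^{-1}(V) ∈ τ.
  V = {}: π^{-1}(V) = ∅ ∈ τ ✓.
  V = {[charlie=echo]}: π^{-1}(V) = {charlie, echo} ∈ τ ✓.
  V = {[delta]}: π^{-1}(V) = {delta} ∉ τ ✗.
  V = {[charlie=echo], [delta]}: π^{-1}(V) = {charlie, delta, echo} ∈ τ ✓.
Open sets in the quotient: τ_Q = {{}, {[charlie=echo]}, {[charlie=echo], [delta]}} (3 elements).


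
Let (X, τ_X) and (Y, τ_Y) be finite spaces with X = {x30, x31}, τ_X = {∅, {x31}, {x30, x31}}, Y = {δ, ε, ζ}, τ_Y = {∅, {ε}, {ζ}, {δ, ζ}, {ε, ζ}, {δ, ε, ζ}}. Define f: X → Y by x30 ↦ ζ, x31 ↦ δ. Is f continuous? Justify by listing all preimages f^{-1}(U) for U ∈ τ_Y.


f is NOT continuous.

Compute f^{-1}(U) for each U ∈ τ_Y:
  U = ∅: f^{-1}(U) = ∅ ∈ τ_X ✓.
  U = {ε}: f^{-1}(U) = ∅ ∈ τ_X ✓.
  U = {ζ}: f^{-1}(U) = {x30} ∉ τ_X ✗.
  U = {δ, ζ}: f^{-1}(U) = {x30, x31} ∈ τ_X ✓.
  U = {ε, ζ}: f^{-1}(U) = {x30} ∉ τ_X ✗.
  U = {δ, ε, ζ}: f^{-1}(U) = {x30, x31} ∈ τ_X ✓.
Found U = {ζ} with f^{-1}(U) = {x30} not in τ_X. Therefore f is NOT continuous.


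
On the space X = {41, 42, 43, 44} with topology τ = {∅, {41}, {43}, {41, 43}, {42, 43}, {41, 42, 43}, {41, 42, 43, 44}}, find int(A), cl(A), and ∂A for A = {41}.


int(A) = {41}, cl(A) = {41, 44}, ∂A = {44}.

Closed sets in (X, τ) are complements of opens:
  closed(X, τ) = {∅, {44}, {41, 44}, {42, 44}, {41, 42, 44}, {42, 43, 44}, {41, 42, 43, 44}}.
int(A) = ⋃ {U ∈ τ : U ⊆ A}. Opens contained in A: ∅, {41}.
Taking the union of these: int(A) = {41}.
cl(A) = ⋂ {C closed : A ⊆ C}. Closed sets containing A: {41, 44}, {41, 42, 44}, {41, 42, 43, 44}.
Intersecting these: cl(A) = {41, 44}.
∂A = cl(A) ∖ int(A) = {41, 44} ∖ {41} = {44}.


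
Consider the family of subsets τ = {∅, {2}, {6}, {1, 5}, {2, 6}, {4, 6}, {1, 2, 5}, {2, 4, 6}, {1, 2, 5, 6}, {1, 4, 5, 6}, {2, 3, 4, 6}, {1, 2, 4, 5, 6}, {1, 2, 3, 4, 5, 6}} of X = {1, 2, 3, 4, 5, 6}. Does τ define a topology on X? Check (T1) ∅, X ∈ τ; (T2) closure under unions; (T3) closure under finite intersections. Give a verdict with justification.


τ is NOT a topology on X.

Axiom (T1): ∅ ∈ τ? Yes; X ∈ τ? Yes.
Axiom (T2/T3): check pairwise unions and intersections of members of τ.
Counterexample for (T2): {6} ∪ {1, 5} = {1, 5, 6} ∉ τ. Therefore τ is NOT a topology.


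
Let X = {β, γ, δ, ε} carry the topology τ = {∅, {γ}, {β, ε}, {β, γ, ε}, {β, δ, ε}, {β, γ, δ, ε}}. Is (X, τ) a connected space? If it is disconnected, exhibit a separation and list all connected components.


(X, τ) is disconnected; components = [{γ}, {β, δ, ε}].

Find clopen sets (U ∈ τ with X ∖ U ∈ τ):
  U = ∅, X ∖ U = {β, γ, δ, ε} — both open, so U is clopen.
  U = {γ}, X ∖ U = {β, δ, ε} — both open, so U is clopen.
  U = {β, δ, ε}, X ∖ U = {γ} — both open, so U is clopen.
  U = {β, γ, δ, ε}, X ∖ U = ∅ — both open, so U is clopen.
Nontrivial clopen(s) exist: e.g. {β, δ, ε}. So (X, τ) is disconnected.
Compute connected components by grouping points that agree on all clopens:
  component: {γ}
  component: {β, δ, ε}


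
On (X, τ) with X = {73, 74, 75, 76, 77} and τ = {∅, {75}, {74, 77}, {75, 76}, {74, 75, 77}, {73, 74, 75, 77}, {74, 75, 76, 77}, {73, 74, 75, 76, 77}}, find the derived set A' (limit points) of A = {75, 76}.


A' = {73, 76}

For each x ∈ X, list the open sets U ∈ τ with x ∈ U, then check whether U ∩ (A ∖ {x}) ≠ ∅ for every such U.
  x = 73: opens ∋ x are {73, 74, 75, 77}, {73, 74, 75, 76, 77}; each meets A ∖ {73}, so x IS a limit point.
  x = 74: open {74, 77} ∋ x has {74, 77} ∩ (A ∖ {74}) = ∅, so x is NOT a limit point.
  x = 75: open {75} ∋ x has {75} ∩ (A ∖ {75}) = ∅, so x is NOT a limit point.
  x = 76: opens ∋ x are {75, 76}, {74, 75, 76, 77}, {73, 74, 75, 76, 77}; each meets A ∖ {76}, so x IS a limit point.
  x = 77: open {74, 77} ∋ x has {74, 77} ∩ (A ∖ {77}) = ∅, so x is NOT a limit point.
Collecting: A' = {73, 76}.


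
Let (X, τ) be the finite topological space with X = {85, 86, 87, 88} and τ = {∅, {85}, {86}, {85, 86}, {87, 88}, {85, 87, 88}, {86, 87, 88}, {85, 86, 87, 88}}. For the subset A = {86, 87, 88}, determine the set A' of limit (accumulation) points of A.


A' = {87, 88}

For each x ∈ X, list the open sets U ∈ τ with x ∈ U, then check whether U ∩ (A ∖ {x}) ≠ ∅ for every such U.
  x = 85: open {85} ∋ x has {85} ∩ (A ∖ {85}) = ∅, so x is NOT a limit point.
  x = 86: open {86} ∋ x has {86} ∩ (A ∖ {86}) = ∅, so x is NOT a limit point.
  x = 87: opens ∋ x are {87, 88}, {85, 87, 88}, {86, 87, 88}, {85, 86, 87, 88}; each meets A ∖ {87}, so x IS a limit point.
  x = 88: opens ∋ x are {87, 88}, {85, 87, 88}, {86, 87, 88}, {85, 86, 87, 88}; each meets A ∖ {88}, so x IS a limit point.
Collecting: A' = {87, 88}.


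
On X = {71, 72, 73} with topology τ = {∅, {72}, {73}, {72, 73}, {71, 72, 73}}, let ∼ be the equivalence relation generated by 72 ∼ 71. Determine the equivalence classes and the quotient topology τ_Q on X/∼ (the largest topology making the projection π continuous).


X/∼ = {[71=72], [73]}; |τ_Q| = 3.

Equivalence classes: [71=72], [73].
Quotient map π: X → X/∼ sends 71 ↦ [71=72], 72 ↦ [71=72], 73 ↦ [73].
For each subset V ⊆ X/∼, compute π^{-1}(V) ⊆ X and check whether π^{-1}(V) ∈ τ. V is open in τ_Q iff π^{-1}(V) ∈ τ.
  V = {}: π^{-1}(V) = ∅ ∈ τ ✓.
  V = {[71=72]}: π^{-1}(V) = {71, 72} ∉ τ ✗.
  V = {[73]}: π^{-1}(V) = {73} ∈ τ ✓.
  V = {[71=72], [73]}: π^{-1}(V) = {71, 72, 73} ∈ τ ✓.
Open sets in the quotient: τ_Q = {{}, {[73]}, {[71=72], [73]}} (3 elements).


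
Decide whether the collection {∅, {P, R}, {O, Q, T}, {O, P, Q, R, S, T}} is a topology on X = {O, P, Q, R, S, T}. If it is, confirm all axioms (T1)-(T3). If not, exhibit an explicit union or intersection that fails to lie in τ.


τ is NOT a topology on X.

Axiom (T1): ∅ ∈ τ? Yes; X ∈ τ? Yes.
Axiom (T2/T3): check pairwise unions and intersections of members of τ.
Counterexample for (T2): {P, R} ∪ {O, Q, T} = {O, P, Q, R, T} ∉ τ. Therefore τ is NOT a topology.


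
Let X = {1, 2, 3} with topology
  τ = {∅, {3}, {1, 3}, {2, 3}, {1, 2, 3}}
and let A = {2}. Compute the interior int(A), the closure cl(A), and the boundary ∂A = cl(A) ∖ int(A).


int(A) = ∅, cl(A) = {2}, ∂A = {2}.

Closed sets in (X, τ) are complements of opens:
  closed(X, τ) = {∅, {1}, {2}, {1, 2}, {1, 2, 3}}.
int(A) = ⋃ {U ∈ τ : U ⊆ A}. Opens contained in A: ∅.
Taking the union of these: int(A) = ∅.
cl(A) = ⋂ {C closed : A ⊆ C}. Closed sets containing A: {2}, {1, 2}, {1, 2, 3}.
Intersecting these: cl(A) = {2}.
∂A = cl(A) ∖ int(A) = {2} ∖ ∅ = {2}.


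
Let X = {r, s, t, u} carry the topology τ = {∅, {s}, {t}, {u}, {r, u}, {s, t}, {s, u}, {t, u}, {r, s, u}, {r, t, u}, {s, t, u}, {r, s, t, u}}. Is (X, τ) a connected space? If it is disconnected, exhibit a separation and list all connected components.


(X, τ) is disconnected; components = [{s}, {t}, {r, u}].

Find clopen sets (U ∈ τ with X ∖ U ∈ τ):
  U = ∅, X ∖ U = {r, s, t, u} — both open, so U is clopen.
  U = {s}, X ∖ U = {r, t, u} — both open, so U is clopen.
  U = {t}, X ∖ U = {r, s, u} — both open, so U is clopen.
  U = {r, u}, X ∖ U = {s, t} — both open, so U is clopen.
  U = {s, t}, X ∖ U = {r, u} — both open, so U is clopen.
  U = {r, s, u}, X ∖ U = {t} — both open, so U is clopen.
  U = {r, t, u}, X ∖ U = {s} — both open, so U is clopen.
  U = {r, s, t, u}, X ∖ U = ∅ — both open, so U is clopen.
Nontrivial clopen(s) exist: e.g. {t}. So (X, τ) is disconnected.
Compute connected components by grouping points that agree on all clopens:
  component: {s}
  component: {t}
  component: {r, u}


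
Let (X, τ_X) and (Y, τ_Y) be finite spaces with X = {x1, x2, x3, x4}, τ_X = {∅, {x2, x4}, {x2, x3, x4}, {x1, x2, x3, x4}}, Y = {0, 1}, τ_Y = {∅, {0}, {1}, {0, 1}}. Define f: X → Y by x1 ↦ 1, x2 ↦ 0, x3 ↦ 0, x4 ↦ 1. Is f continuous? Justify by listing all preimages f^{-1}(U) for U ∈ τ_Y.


f is NOT continuous.

Compute f^{-1}(U) for each U ∈ τ_Y:
  U = ∅: f^{-1}(U) = ∅ ∈ τ_X ✓.
  U = {0}: f^{-1}(U) = {x2, x3} ∉ τ_X ✗.
  U = {1}: f^{-1}(U) = {x1, x4} ∉ τ_X ✗.
  U = {0, 1}: f^{-1}(U) = {x1, x2, x3, x4} ∈ τ_X ✓.
Found U = {0} with f^{-1}(U) = {x2, x3} not in τ_X. Therefore f is NOT continuous.


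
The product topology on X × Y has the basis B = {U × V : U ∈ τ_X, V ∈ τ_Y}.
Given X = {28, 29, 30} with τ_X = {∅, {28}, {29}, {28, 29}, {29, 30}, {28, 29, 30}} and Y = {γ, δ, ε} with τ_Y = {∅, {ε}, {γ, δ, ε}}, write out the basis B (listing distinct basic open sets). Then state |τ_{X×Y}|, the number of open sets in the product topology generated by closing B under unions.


Basis B = {∅ × ∅, {28} × {ε}, {29} × {ε}, {28, 29} × {ε}, {29, 30} × {ε}, {28} × {γ, δ, ε}, {28, 29, 30} × {ε}, {29} × {γ, δ, ε}, {28, 29} × {γ, δ, ε}, {29, 30} × {γ, δ, ε}, {28, 29, 30} × {γ, δ, ε}}; |τ_{X×Y}| = 18.

Enumerate products U × V with U ∈ τ_X, V ∈ τ_Y (deduplicated):
  ∅ × ∅ = {} (∅)
  {28} × {ε} = {(28,ε)}
  {29} × {ε} = {(29,ε)}
  {28, 29} × {ε} = {(28,ε), (29,ε)}
  {29, 30} × {ε} = {(29,ε), (30,ε)}
  {28} × {γ, δ, ε} = {(28,γ), (28,δ), (28,ε)}
  {28, 29, 30} × {ε} = {(28,ε), (29,ε), (30,ε)}
  {29} × {γ, δ, ε} = {(29,γ), (29,δ), (29,ε)}
  {28, 29} × {γ, δ, ε} = {(28,γ), (28,δ), (28,ε), (29,γ), (29,δ), (29,ε)}
  {29, 30} × {γ, δ, ε} = {(29,γ), (29,δ), (29,ε), (30,γ), (30,δ), (30,ε)}
  {28, 29, 30} × {γ, δ, ε} = {(28,γ), (28,δ), (28,ε), (29,γ), (29,δ), (29,ε), (30,γ), (30,δ), (30,ε)}
These 11 distinct sets form the basis B.
Close under arbitrary unions to get τ_{X×Y}; counting gives |τ_{X×Y}| = 18.


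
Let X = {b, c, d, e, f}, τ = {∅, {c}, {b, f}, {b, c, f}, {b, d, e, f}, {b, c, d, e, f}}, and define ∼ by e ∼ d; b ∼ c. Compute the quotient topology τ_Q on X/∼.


X/∼ = {[b=c], [d=e], [f]}; |τ_Q| = 3.

Equivalence classes: [b=c], [d=e], [f].
Quotient map π: X → X/∼ sends b ↦ [b=c], c ↦ [b=c], d ↦ [d=e], e ↦ [d=e], f ↦ [f].
For each subset V ⊆ X/∼, compute π^{-1}(V) ⊆ X and check whether π^{-1}(V) ∈ τ. V is open in τ_Q iff π^{-1}(V) ∈ τ.
  V = {}: π^{-1}(V) = ∅ ∈ τ ✓.
  V = {[b=c]}: π^{-1}(V) = {b, c} ∉ τ ✗.
  V = {[d=e]}: π^{-1}(V) = {d, e} ∉ τ ✗.
  V = {[b=c], [d=e]}: π^{-1}(V) = {b, c, d, e} ∉ τ ✗.
  V = {[f]}: π^{-1}(V) = {f} ∉ τ ✗.
  V = {[b=c], [f]}: π^{-1}(V) = {b, c, f} ∈ τ ✓.
  V = {[d=e], [f]}: π^{-1}(V) = {d, e, f} ∉ τ ✗.
  V = {[b=c], [d=e], [f]}: π^{-1}(V) = {b, c, d, e, f} ∈ τ ✓.
Open sets in the quotient: τ_Q = {{}, {[b=c], [f]}, {[b=c], [d=e], [f]}} (3 elements).


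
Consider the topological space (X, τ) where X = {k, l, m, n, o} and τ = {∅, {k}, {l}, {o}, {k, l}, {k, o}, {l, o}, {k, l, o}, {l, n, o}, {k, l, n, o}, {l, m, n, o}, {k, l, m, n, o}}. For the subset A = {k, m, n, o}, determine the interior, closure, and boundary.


int(A) = {k, o}, cl(A) = {k, m, n, o}, ∂A = {m, n}.

Closed sets in (X, τ) are complements of opens:
  closed(X, τ) = {∅, {k}, {m}, {k, m}, {m, n}, {k, m, n}, {l, m, n}, {m, n, o}, {k, l, m, n}, {k, m, n, o}, {l, m, n, o}, {k, l, m, n, o}}.
int(A) = ⋃ {U ∈ τ : U ⊆ A}. Opens contained in A: ∅, {k}, {o}, {k, o}.
Taking the union of these: int(A) = {k, o}.
cl(A) = ⋂ {C closed : A ⊆ C}. Closed sets containing A: {k, m, n, o}, {k, l, m, n, o}.
Intersecting these: cl(A) = {k, m, n, o}.
∂A = cl(A) ∖ int(A) = {k, m, n, o} ∖ {k, o} = {m, n}.


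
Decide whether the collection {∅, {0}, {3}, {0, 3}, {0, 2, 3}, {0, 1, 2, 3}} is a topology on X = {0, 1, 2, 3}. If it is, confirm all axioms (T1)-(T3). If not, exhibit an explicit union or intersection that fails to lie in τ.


τ IS a topology on X.

Axiom (T1): ∅ ∈ τ? Yes; X ∈ τ? Yes.
Axiom (T2/T3): check pairwise unions and intersections of members of τ.
All pairwise intersections and unions checked — each lies in τ. Therefore τ satisfies (T1), (T2), (T3): it IS a topology on X.


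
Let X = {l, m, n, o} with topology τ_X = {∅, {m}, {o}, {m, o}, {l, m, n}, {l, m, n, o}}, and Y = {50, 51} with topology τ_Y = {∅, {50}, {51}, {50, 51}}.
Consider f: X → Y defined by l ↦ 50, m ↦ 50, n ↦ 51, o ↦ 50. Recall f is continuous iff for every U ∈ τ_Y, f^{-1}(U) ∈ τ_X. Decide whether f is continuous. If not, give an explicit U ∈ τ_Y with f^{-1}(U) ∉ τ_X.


f is NOT continuous.

Compute f^{-1}(U) for each U ∈ τ_Y:
  U = ∅: f^{-1}(U) = ∅ ∈ τ_X ✓.
  U = {50}: f^{-1}(U) = {l, m, o} ∉ τ_X ✗.
  U = {51}: f^{-1}(U) = {n} ∉ τ_X ✗.
  U = {50, 51}: f^{-1}(U) = {l, m, n, o} ∈ τ_X ✓.
Found U = {50} with f^{-1}(U) = {l, m, o} not in τ_X. Therefore f is NOT continuous.


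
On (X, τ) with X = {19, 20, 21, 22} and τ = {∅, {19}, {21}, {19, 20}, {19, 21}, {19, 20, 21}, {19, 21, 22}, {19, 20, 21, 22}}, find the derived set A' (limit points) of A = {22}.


A' = ∅

For each x ∈ X, list the open sets U ∈ τ with x ∈ U, then check whether U ∩ (A ∖ {x}) ≠ ∅ for every such U.
  x = 19: open {19} ∋ x has {19} ∩ (A ∖ {19}) = ∅, so x is NOT a limit point.
  x = 20: open {19, 20} ∋ x has {19, 20} ∩ (A ∖ {20}) = ∅, so x is NOT a limit point.
  x = 21: open {21} ∋ x has {21} ∩ (A ∖ {21}) = ∅, so x is NOT a limit point.
  x = 22: open {19, 21, 22} ∋ x has {19, 21, 22} ∩ (A ∖ {22}) = ∅, so x is NOT a limit point.
Collecting: A' = ∅.


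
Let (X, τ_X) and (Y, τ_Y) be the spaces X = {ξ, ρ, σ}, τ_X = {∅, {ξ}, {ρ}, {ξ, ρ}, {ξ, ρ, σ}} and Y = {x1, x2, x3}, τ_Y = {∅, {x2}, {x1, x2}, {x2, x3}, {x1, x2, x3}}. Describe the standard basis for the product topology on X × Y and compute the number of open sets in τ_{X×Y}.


Basis B = {∅ × ∅, {ξ} × {x2}, {ρ} × {x2}, {ξ} × {x1, x2}, {ξ} × {x2, x3}, {ξ, ρ} × {x2}, {ρ} × {x1, x2}, {ρ} × {x2, x3}, {ξ} × {x1, x2, x3}, {ξ, ρ, σ} × {x2}, {ρ} × {x1, x2, x3}, {ξ, ρ} × {x1, x2}, {ξ, ρ} × {x2, x3}, {ξ, ρ} × {x1, x2, x3}, {ξ, ρ, σ} × {x1, x2}, {ξ, ρ, σ} × {x2, x3}, {ξ, ρ, σ} × {x1, x2, x3}}; |τ_{X×Y}| = 50.

Enumerate products U × V with U ∈ τ_X, V ∈ τ_Y (deduplicated):
  ∅ × ∅ = {} (∅)
  {ξ} × {x2} = {(ξ,x2)}
  {ρ} × {x2} = {(ρ,x2)}
  {ξ} × {x1, x2} = {(ξ,x1), (ξ,x2)}
  {ξ} × {x2, x3} = {(ξ,x2), (ξ,x3)}
  {ξ, ρ} × {x2} = {(ξ,x2), (ρ,x2)}
  {ρ} × {x1, x2} = {(ρ,x1), (ρ,x2)}
  {ρ} × {x2, x3} = {(ρ,x2), (ρ,x3)}
  {ξ} × {x1, x2, x3} = {(ξ,x1), (ξ,x2), (ξ,x3)}
  {ξ, ρ, σ} × {x2} = {(ξ,x2), (ρ,x2), (σ,x2)}
  {ρ} × {x1, x2, x3} = {(ρ,x1), (ρ,x2), (ρ,x3)}
  {ξ, ρ} × {x1, x2} = {(ξ,x1), (ξ,x2), (ρ,x1), (ρ,x2)}
  {ξ, ρ} × {x2, x3} = {(ξ,x2), (ξ,x3), (ρ,x2), (ρ,x3)}
  {ξ, ρ} × {x1, x2, x3} = {(ξ,x1), (ξ,x2), (ξ,x3), (ρ,x1), (ρ,x2), (ρ,x3)}
  {ξ, ρ, σ} × {x1, x2} = {(ξ,x1), (ξ,x2), (ρ,x1), (ρ,x2), (σ,x1), (σ,x2)}
  {ξ, ρ, σ} × {x2, x3} = {(ξ,x2), (ξ,x3), (ρ,x2), (ρ,x3), (σ,x2), (σ,x3)}
  {ξ, ρ, σ} × {x1, x2, x3} = {(ξ,x1), (ξ,x2), (ξ,x3), (ρ,x1), (ρ,x2), (ρ,x3), (σ,x1), (σ,x2), (σ,x3)}
These 17 distinct sets form the basis B.
Close under arbitrary unions to get τ_{X×Y}; counting gives |τ_{X×Y}| = 50.


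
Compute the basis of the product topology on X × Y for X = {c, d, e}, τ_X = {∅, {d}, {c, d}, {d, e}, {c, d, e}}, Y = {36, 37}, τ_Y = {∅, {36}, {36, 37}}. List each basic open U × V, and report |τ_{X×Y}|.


Basis B = {∅ × ∅, {d} × {36}, {c, d} × {36}, {d} × {36, 37}, {d, e} × {36}, {c, d, e} × {36}, {c, d} × {36, 37}, {d, e} × {36, 37}, {c, d, e} × {36, 37}}; |τ_{X×Y}| = 14.

Enumerate products U × V with U ∈ τ_X, V ∈ τ_Y (deduplicated):
  ∅ × ∅ = {} (∅)
  {d} × {36} = {(d,36)}
  {c, d} × {36} = {(c,36), (d,36)}
  {d} × {36, 37} = {(d,36), (d,37)}
  {d, e} × {36} = {(d,36), (e,36)}
  {c, d, e} × {36} = {(c,36), (d,36), (e,36)}
  {c, d} × {36, 37} = {(c,36), (c,37), (d,36), (d,37)}
  {d, e} × {36, 37} = {(d,36), (d,37), (e,36), (e,37)}
  {c, d, e} × {36, 37} = {(c,36), (c,37), (d,36), (d,37), (e,36), (e,37)}
These 9 distinct sets form the basis B.
Close under arbitrary unions to get τ_{X×Y}; counting gives |τ_{X×Y}| = 14.


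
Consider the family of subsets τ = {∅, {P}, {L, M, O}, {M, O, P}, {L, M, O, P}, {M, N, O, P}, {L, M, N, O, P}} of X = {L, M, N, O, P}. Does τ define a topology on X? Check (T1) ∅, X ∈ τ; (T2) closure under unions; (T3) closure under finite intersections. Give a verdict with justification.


τ is NOT a topology on X.

Axiom (T1): ∅ ∈ τ? Yes; X ∈ τ? Yes.
Axiom (T2/T3): check pairwise unions and intersections of members of τ.
Counterexample for (T3): {L, M, O} ∩ {M, O, P} = {M, O} ∉ τ. Therefore τ is NOT a topology.


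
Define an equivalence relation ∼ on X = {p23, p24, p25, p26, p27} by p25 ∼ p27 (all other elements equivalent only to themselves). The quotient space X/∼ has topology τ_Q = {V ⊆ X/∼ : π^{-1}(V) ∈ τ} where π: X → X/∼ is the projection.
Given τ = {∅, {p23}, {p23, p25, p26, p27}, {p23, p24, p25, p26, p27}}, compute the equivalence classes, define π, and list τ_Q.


X/∼ = {[p23], [p24], [p25=p27], [p26]}; |τ_Q| = 4.

Equivalence classes: [p23], [p24], [p25=p27], [p26].
Quotient map π: X → X/∼ sends p23 ↦ [p23], p24 ↦ [p24], p25 ↦ [p25=p27], p26 ↦ [p26], p27 ↦ [p25=p27].
For each subset V ⊆ X/∼, compute π^{-1}(V) ⊆ X and check whether π^{-1}(V) ∈ τ. V is open in τ_Q iff π^{-1}(V) ∈ τ.
  V = {}: π^{-1}(V) = ∅ ∈ τ ✓.
  V = {[p23]}: π^{-1}(V) = {p23} ∈ τ ✓.
  V = {[p24]}: π^{-1}(V) = {p24} ∉ τ ✗.
  V = {[p23], [p24]}: π^{-1}(V) = {p23, p24} ∉ τ ✗.
  V = {[p25=p27]}: π^{-1}(V) = {p25, p27} ∉ τ ✗.
  V = {[p23], [p25=p27]}: π^{-1}(V) = {p23, p25, p27} ∉ τ ✗.
  V = {[p24], [p25=p27]}: π^{-1}(V) = {p24, p25, p27} ∉ τ ✗.
  V = {[p23], [p24], [p25=p27]}: π^{-1}(V) = {p23, p24, p25, p27} ∉ τ ✗.
  V = {[p26]}: π^{-1}(V) = {p26} ∉ τ ✗.
  V = {[p23], [p26]}: π^{-1}(V) = {p23, p26} ∉ τ ✗.
  V = {[p24], [p26]}: π^{-1}(V) = {p24, p26} ∉ τ ✗.
  V = {[p23], [p24], [p26]}: π^{-1}(V) = {p23, p24, p26} ∉ τ ✗.
  V = {[p25=p27], [p26]}: π^{-1}(V) = {p25, p26, p27} ∉ τ ✗.
  V = {[p23], [p25=p27], [p26]}: π^{-1}(V) = {p23, p25, p26, p27} ∈ τ ✓.
  V = {[p24], [p25=p27], [p26]}: π^{-1}(V) = {p24, p25, p26, p27} ∉ τ ✗.
  V = {[p23], [p24], [p25=p27], [p26]}: π^{-1}(V) = {p23, p24, p25, p26, p27} ∈ τ ✓.
Open sets in the quotient: τ_Q = {{}, {[p23]}, {[p23], [p25=p27], [p26]}, {[p23], [p24], [p25=p27], [p26]}} (4 elements).


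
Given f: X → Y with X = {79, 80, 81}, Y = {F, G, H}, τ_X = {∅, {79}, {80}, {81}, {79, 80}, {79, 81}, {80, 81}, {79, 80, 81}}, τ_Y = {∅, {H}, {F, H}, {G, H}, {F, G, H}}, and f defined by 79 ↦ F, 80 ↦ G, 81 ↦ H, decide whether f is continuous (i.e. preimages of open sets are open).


f IS continuous.

Compute f^{-1}(U) for each U ∈ τ_Y:
  U = ∅: f^{-1}(U) = ∅ ∈ τ_X ✓.
  U = {H}: f^{-1}(U) = {81} ∈ τ_X ✓.
  U = {F, H}: f^{-1}(U) = {79, 81} ∈ τ_X ✓.
  U = {G, H}: f^{-1}(U) = {80, 81} ∈ τ_X ✓.
  U = {F, G, H}: f^{-1}(U) = {79, 80, 81} ∈ τ_X ✓.
Every preimage lies in τ_X, so f IS continuous.


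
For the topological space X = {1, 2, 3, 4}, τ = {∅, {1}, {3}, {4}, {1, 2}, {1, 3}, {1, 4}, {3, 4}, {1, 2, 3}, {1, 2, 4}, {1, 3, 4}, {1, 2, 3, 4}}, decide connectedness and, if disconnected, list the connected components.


(X, τ) is disconnected; components = [{3}, {4}, {1, 2}].

Find clopen sets (U ∈ τ with X ∖ U ∈ τ):
  U = ∅, X ∖ U = {1, 2, 3, 4} — both open, so U is clopen.
  U = {3}, X ∖ U = {1, 2, 4} — both open, so U is clopen.
  U = {4}, X ∖ U = {1, 2, 3} — both open, so U is clopen.
  U = {1, 2}, X ∖ U = {3, 4} — both open, so U is clopen.
  U = {3, 4}, X ∖ U = {1, 2} — both open, so U is clopen.
  U = {1, 2, 3}, X ∖ U = {4} — both open, so U is clopen.
  U = {1, 2, 4}, X ∖ U = {3} — both open, so U is clopen.
  U = {1, 2, 3, 4}, X ∖ U = ∅ — both open, so U is clopen.
Nontrivial clopen(s) exist: e.g. {3, 4}. So (X, τ) is disconnected.
Compute connected components by grouping points that agree on all clopens:
  component: {3}
  component: {4}
  component: {1, 2}


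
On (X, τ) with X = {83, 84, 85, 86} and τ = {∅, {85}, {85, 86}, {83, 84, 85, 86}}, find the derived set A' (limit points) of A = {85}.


A' = {83, 84, 86}

For each x ∈ X, list the open sets U ∈ τ with x ∈ U, then check whether U ∩ (A ∖ {x}) ≠ ∅ for every such U.
  x = 83: opens ∋ x are {83, 84, 85, 86}; each meets A ∖ {83}, so x IS a limit point.
  x = 84: opens ∋ x are {83, 84, 85, 86}; each meets A ∖ {84}, so x IS a limit point.
  x = 85: open {85} ∋ x has {85} ∩ (A ∖ {85}) = ∅, so x is NOT a limit point.
  x = 86: opens ∋ x are {85, 86}, {83, 84, 85, 86}; each meets A ∖ {86}, so x IS a limit point.
Collecting: A' = {83, 84, 86}.


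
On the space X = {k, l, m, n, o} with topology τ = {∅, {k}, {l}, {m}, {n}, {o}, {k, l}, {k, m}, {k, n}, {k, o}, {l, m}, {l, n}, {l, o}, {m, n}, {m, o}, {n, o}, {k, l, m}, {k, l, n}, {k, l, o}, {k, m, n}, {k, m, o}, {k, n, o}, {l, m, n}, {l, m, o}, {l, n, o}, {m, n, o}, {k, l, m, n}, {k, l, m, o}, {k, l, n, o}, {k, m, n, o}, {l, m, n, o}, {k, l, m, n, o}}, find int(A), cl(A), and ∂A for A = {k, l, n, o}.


int(A) = {k, l, n, o}, cl(A) = {k, l, n, o}, ∂A = ∅.

Closed sets in (X, τ) are complements of opens:
  closed(X, τ) = {∅, {k}, {l}, {m}, {n}, {o}, {k, l}, {k, m}, {k, n}, {k, o}, {l, m}, {l, n}, {l, o}, {m, n}, {m, o}, {n, o}, {k, l, m}, {k, l, n}, {k, l, o}, {k, m, n}, {k, m, o}, {k, n, o}, {l, m, n}, {l, m, o}, {l, n, o}, {m, n, o}, {k, l, m, n}, {k, l, m, o}, {k, l, n, o}, {k, m, n, o}, {l, m, n, o}, {k, l, m, n, o}}.
int(A) = ⋃ {U ∈ τ : U ⊆ A}. Opens contained in A: ∅, {k}, {l}, {n}, {o}, {k, l}, {k, n}, {k, o}, {l, n}, {l, o}, {n, o}, {k, l, n}, {k, l, o}, {k, n, o}, {l, n, o}, {k, l, n, o}.
Taking the union of these: int(A) = {k, l, n, o}.
cl(A) = ⋂ {C closed : A ⊆ C}. Closed sets containing A: {k, l, n, o}, {k, l, m, n, o}.
Intersecting these: cl(A) = {k, l, n, o}.
∂A = cl(A) ∖ int(A) = {k, l, n, o} ∖ {k, l, n, o} = ∅.


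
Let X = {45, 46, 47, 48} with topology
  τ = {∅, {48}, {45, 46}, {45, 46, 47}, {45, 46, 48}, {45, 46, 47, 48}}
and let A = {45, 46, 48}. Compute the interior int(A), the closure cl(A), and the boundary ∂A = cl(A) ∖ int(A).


int(A) = {45, 46, 48}, cl(A) = {45, 46, 47, 48}, ∂A = {47}.

Closed sets in (X, τ) are complements of opens:
  closed(X, τ) = {∅, {47}, {48}, {47, 48}, {45, 46, 47}, {45, 46, 47, 48}}.
int(A) = ⋃ {U ∈ τ : U ⊆ A}. Opens contained in A: ∅, {48}, {45, 46}, {45, 46, 48}.
Taking the union of these: int(A) = {45, 46, 48}.
cl(A) = ⋂ {C closed : A ⊆ C}. Closed sets containing A: {45, 46, 47, 48}.
Intersecting these: cl(A) = {45, 46, 47, 48}.
∂A = cl(A) ∖ int(A) = {45, 46, 47, 48} ∖ {45, 46, 48} = {47}.


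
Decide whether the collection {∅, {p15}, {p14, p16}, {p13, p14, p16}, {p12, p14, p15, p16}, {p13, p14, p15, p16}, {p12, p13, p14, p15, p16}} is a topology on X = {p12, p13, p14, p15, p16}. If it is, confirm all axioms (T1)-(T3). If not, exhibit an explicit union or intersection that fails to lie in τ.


τ is NOT a topology on X.

Axiom (T1): ∅ ∈ τ? Yes; X ∈ τ? Yes.
Axiom (T2/T3): check pairwise unions and intersections of members of τ.
Counterexample for (T2): {p15} ∪ {p14, p16} = {p14, p15, p16} ∉ τ. Therefore τ is NOT a topology.


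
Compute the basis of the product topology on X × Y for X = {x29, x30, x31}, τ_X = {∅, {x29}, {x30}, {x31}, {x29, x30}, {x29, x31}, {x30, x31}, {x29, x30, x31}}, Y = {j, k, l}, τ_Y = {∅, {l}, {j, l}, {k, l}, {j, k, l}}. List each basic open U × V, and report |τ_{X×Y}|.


Basis B = {∅ × ∅, {x29} × {l}, {x30} × {l}, {x31} × {l}, {x29} × {j, l}, {x29} × {k, l}, {x29, x30} × {l}, {x29, x31} × {l}, {x30} × {j, l}, {x30} × {k, l}, {x30, x31} × {l}, {x31} × {j, l}, {x31} × {k, l}, {x29} × {j, k, l}, {x29, x30, x31} × {l}, {x30} × {j, k, l}, {x31} × {j, k, l}, {x29, x30} × {j, l}, {x29, x31} × {j, l}, {x29, x30} × {k, l}, {x29, x31} × {k, l}, {x30, x31} × {j, l}, {x30, x31} × {k, l}, {x29, x30} × {j, k, l}, {x29, x31} × {j, k, l}, {x29, x30, x31} × {j, l}, {x29, x30, x31} × {k, l}, {x30, x31} × {j, k, l}, {x29, x30, x31} × {j, k, l}}; |τ_{X×Y}| = 125.

Enumerate products U × V with U ∈ τ_X, V ∈ τ_Y (deduplicated):
  ∅ × ∅ = {} (∅)
  {x29} × {l} = {(x29,l)}
  {x30} × {l} = {(x30,l)}
  {x31} × {l} = {(x31,l)}
  {x29} × {j, l} = {(x29,j), (x29,l)}
  {x29} × {k, l} = {(x29,k), (x29,l)}
  {x29, x30} × {l} = {(x29,l), (x30,l)}
  {x29, x31} × {l} = {(x29,l), (x31,l)}
  {x30} × {j, l} = {(x30,j), (x30,l)}
  {x30} × {k, l} = {(x30,k), (x30,l)}
  {x30, x31} × {l} = {(x30,l), (x31,l)}
  {x31} × {j, l} = {(x31,j), (x31,l)}
  {x31} × {k, l} = {(x31,k), (x31,l)}
  {x29} × {j, k, l} = {(x29,j), (x29,k), (x29,l)}
  {x29, x30, x31} × {l} = {(x29,l), (x30,l), (x31,l)}
  {x30} × {j, k, l} = {(x30,j), (x30,k), (x30,l)}
  {x31} × {j, k, l} = {(x31,j), (x31,k), (x31,l)}
  {x29, x30} × {j, l} = {(x29,j), (x29,l), (x30,j), (x30,l)}
  {x29, x31} × {j, l} = {(x29,j), (x29,l), (x31,j), (x31,l)}
  {x29, x30} × {k, l} = {(x29,k), (x29,l), (x30,k), (x30,l)}
  {x29, x31} × {k, l} = {(x29,k), (x29,l), (x31,k), (x31,l)}
  {x30, x31} × {j, l} = {(x30,j), (x30,l), (x31,j), (x31,l)}
  {x30, x31} × {k, l} = {(x30,k), (x30,l), (x31,k), (x31,l)}
  {x29, x30} × {j, k, l} = {(x29,j), (x29,k), (x29,l), (x30,j), (x30,k), (x30,l)}
  {x29, x31} × {j, k, l} = {(x29,j), (x29,k), (x29,l), (x31,j), (x31,k), (x31,l)}
  {x29, x30, x31} × {j, l} = {(x29,j), (x29,l), (x30,j), (x30,l), (x31,j), (x31,l)}
  {x29, x30, x31} × {k, l} = {(x29,k), (x29,l), (x30,k), (x30,l), (x31,k), (x31,l)}
  {x30, x31} × {j, k, l} = {(x30,j), (x30,k), (x30,l), (x31,j), (x31,k), (x31,l)}
  {x29, x30, x31} × {j, k, l} = {(x29,j), (x29,k), (x29,l), (x30,j), (x30,k), (x30,l), (x31,j), (x31,k), (x31,l)}
These 29 distinct sets form the basis B.
Close under arbitrary unions to get τ_{X×Y}; counting gives |τ_{X×Y}| = 125.


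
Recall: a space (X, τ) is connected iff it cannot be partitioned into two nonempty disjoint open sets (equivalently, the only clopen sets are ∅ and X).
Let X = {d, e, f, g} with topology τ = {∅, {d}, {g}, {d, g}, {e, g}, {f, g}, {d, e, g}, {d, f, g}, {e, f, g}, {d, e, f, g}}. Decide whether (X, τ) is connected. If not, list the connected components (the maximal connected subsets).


(X, τ) is disconnected; components = [{d}, {e, f, g}].

Find clopen sets (U ∈ τ with X ∖ U ∈ τ):
  U = ∅, X ∖ U = {d, e, f, g} — both open, so U is clopen.
  U = {d}, X ∖ U = {e, f, g} — both open, so U is clopen.
  U = {e, f, g}, X ∖ U = {d} — both open, so U is clopen.
  U = {d, e, f, g}, X ∖ U = ∅ — both open, so U is clopen.
Nontrivial clopen(s) exist: e.g. {e, f, g}. So (X, τ) is disconnected.
Compute connected components by grouping points that agree on all clopens:
  component: {d}
  component: {e, f, g}


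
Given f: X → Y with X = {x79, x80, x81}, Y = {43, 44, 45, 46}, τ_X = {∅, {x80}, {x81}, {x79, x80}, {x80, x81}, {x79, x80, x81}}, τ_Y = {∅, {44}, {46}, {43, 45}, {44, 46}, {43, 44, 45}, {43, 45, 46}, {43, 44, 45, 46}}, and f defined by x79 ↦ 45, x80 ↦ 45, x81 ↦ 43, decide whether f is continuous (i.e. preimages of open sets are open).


f IS continuous.

Compute f^{-1}(U) for each U ∈ τ_Y:
  U = ∅: f^{-1}(U) = ∅ ∈ τ_X ✓.
  U = {44}: f^{-1}(U) = ∅ ∈ τ_X ✓.
  U = {46}: f^{-1}(U) = ∅ ∈ τ_X ✓.
  U = {43, 45}: f^{-1}(U) = {x79, x80, x81} ∈ τ_X ✓.
  U = {44, 46}: f^{-1}(U) = ∅ ∈ τ_X ✓.
  U = {43, 44, 45}: f^{-1}(U) = {x79, x80, x81} ∈ τ_X ✓.
  U = {43, 45, 46}: f^{-1}(U) = {x79, x80, x81} ∈ τ_X ✓.
  U = {43, 44, 45, 46}: f^{-1}(U) = {x79, x80, x81} ∈ τ_X ✓.
Every preimage lies in τ_X, so f IS continuous.


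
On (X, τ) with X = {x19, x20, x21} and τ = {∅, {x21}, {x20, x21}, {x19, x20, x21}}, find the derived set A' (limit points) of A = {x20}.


A' = {x19}

For each x ∈ X, list the open sets U ∈ τ with x ∈ U, then check whether U ∩ (A ∖ {x}) ≠ ∅ for every such U.
  x = x19: opens ∋ x are {x19, x20, x21}; each meets A ∖ {x19}, so x IS a limit point.
  x = x20: open {x20, x21} ∋ x has {x20, x21} ∩ (A ∖ {x20}) = ∅, so x is NOT a limit point.
  x = x21: open {x21} ∋ x has {x21} ∩ (A ∖ {x21}) = ∅, so x is NOT a limit point.
Collecting: A' = {x19}.


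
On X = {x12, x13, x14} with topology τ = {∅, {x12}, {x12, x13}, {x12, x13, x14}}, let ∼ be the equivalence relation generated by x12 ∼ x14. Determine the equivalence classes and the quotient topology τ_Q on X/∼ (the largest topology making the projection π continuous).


X/∼ = {[x12=x14], [x13]}; |τ_Q| = 2.

Equivalence classes: [x12=x14], [x13].
Quotient map π: X → X/∼ sends x12 ↦ [x12=x14], x13 ↦ [x13], x14 ↦ [x12=x14].
For each subset V ⊆ X/∼, compute π^{-1}(V) ⊆ X and check whether π^{-1}(V) ∈ τ. V is open in τ_Q iff π^{-1}(V) ∈ τ.
  V = {}: π^{-1}(V) = ∅ ∈ τ ✓.
  V = {[x12=x14]}: π^{-1}(V) = {x12, x14} ∉ τ ✗.
  V = {[x13]}: π^{-1}(V) = {x13} ∉ τ ✗.
  V = {[x12=x14], [x13]}: π^{-1}(V) = {x12, x13, x14} ∈ τ ✓.
Open sets in the quotient: τ_Q = {{}, {[x12=x14], [x13]}} (2 elements).
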